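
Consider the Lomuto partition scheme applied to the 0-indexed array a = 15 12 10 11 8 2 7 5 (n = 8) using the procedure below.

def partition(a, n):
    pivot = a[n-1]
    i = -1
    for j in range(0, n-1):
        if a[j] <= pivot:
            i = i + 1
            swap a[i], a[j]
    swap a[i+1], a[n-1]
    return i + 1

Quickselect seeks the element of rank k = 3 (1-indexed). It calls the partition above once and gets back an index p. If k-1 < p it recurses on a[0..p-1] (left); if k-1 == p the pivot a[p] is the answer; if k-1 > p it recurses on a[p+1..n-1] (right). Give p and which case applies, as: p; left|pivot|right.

1; right

pivot=5, i=-1
j=0: 15>5, skip
j=1: 12>5, skip
j=2: 10>5, skip
j=3: 11>5, skip
j=4: 8>5, skip
j=5: 2≤5, i=0, swap(0,5) ⇒ 2 12 10 11 8 15 7 5
j=6: 7>5, skip
swap(1,7) ⇒ 2 5 10 11 8 15 7 12; return 1
p = 1; k-1 = 2 > 1 ⇒ right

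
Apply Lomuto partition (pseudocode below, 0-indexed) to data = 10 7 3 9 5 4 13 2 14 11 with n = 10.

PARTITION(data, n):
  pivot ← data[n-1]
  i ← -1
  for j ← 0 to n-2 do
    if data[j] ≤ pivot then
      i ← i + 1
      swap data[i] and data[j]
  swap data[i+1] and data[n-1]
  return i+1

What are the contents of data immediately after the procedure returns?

10 7 3 9 5 4 2 11 14 13

pivot=11, i=-1
j=0: 10≤11, i=0, swap(0,0) ⇒ 10 7 3 9 5 4 13 2 14 11
j=1: 7≤11, i=1, swap(1,1) ⇒ 10 7 3 9 5 4 13 2 14 11
j=2: 3≤11, i=2, swap(2,2) ⇒ 10 7 3 9 5 4 13 2 14 11
j=3: 9≤11, i=3, swap(3,3) ⇒ 10 7 3 9 5 4 13 2 14 11
j=4: 5≤11, i=4, swap(4,4) ⇒ 10 7 3 9 5 4 13 2 14 11
j=5: 4≤11, i=5, swap(5,5) ⇒ 10 7 3 9 5 4 13 2 14 11
j=6: 13>11, skip
j=7: 2≤11, i=6, swap(6,7) ⇒ 10 7 3 9 5 4 2 13 14 11
j=8: 14>11, skip
swap(7,9) ⇒ 10 7 3 9 5 4 2 11 14 13; return 7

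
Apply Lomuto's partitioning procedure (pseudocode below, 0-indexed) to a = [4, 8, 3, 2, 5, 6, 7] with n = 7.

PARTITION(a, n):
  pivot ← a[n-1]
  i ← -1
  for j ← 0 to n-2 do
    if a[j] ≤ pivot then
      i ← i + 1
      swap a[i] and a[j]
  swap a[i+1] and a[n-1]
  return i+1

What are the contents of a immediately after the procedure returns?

pivot=7, i=-1
j=0: 4≤7, i=0, swap(0,0) ⇒ [4, 8, 3, 2, 5, 6, 7]
j=1: 8>7, skip
j=2: 3≤7, i=1, swap(1,2) ⇒ [4, 3, 8, 2, 5, 6, 7]
j=3: 2≤7, i=2, swap(2,3) ⇒ [4, 3, 2, 8, 5, 6, 7]
j=4: 5≤7, i=3, swap(3,4) ⇒ [4, 3, 2, 5, 8, 6, 7]
j=5: 6≤7, i=4, swap(4,5) ⇒ [4, 3, 2, 5, 6, 8, 7]
swap(5,6) ⇒ [4, 3, 2, 5, 6, 7, 8]; return 5

[4, 3, 2, 5, 6, 7, 8]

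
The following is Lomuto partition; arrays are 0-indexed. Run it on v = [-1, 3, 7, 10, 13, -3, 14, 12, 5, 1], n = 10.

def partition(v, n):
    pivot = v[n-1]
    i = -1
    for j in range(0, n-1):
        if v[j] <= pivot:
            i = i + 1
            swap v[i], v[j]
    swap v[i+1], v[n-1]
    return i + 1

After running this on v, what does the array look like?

pivot = v[9] = 1; i = -1
j=0: v[0]=-1 ≤ 1 → i=0, swap v[0],v[0] (no change) → [-1, 3, 7, 10, 13, -3, 14, 12, 5, 1]
j=1: v[1]=3 > 1 → no swap
j=2: v[2]=7 > 1 → no swap
j=3: v[3]=10 > 1 → no swap
j=4: v[4]=13 > 1 → no swap
j=5: v[5]=-3 ≤ 1 → i=1, swap v[1],v[5] → [-1, -3, 7, 10, 13, 3, 14, 12, 5, 1]
j=6: v[6]=14 > 1 → no swap
j=7: v[7]=12 > 1 → no swap
j=8: v[8]=5 > 1 → no swap
final swap v[2],v[9] → [-1, -3, 1, 10, 13, 3, 14, 12, 5, 7]; return 2

[-1, -3, 1, 10, 13, 3, 14, 12, 5, 7]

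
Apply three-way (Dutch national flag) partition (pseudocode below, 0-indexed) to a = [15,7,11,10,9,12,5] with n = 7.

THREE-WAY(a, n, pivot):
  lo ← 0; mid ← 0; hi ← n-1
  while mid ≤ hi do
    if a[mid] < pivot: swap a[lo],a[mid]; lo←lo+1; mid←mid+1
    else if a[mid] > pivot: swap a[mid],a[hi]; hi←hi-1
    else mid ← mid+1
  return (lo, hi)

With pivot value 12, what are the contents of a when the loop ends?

[5,7,11,10,9,12,15]

pivot = 12; lo=0, mid=0, hi=6
a[mid]=15>12: swap a[0],a[6]; hi=5 → [5,7,11,10,9,12,15]
a[mid]=5<12: swap a[0],a[0]; lo=1,mid=1 → [5,7,11,10,9,12,15]
a[mid]=7<12: swap a[1],a[1]; lo=2,mid=2 → [5,7,11,10,9,12,15]
a[mid]=11<12: swap a[2],a[2]; lo=3,mid=3 → [5,7,11,10,9,12,15]
a[mid]=10<12: swap a[3],a[3]; lo=4,mid=4 → [5,7,11,10,9,12,15]
a[mid]=9<12: swap a[4],a[4]; lo=5,mid=5 → [5,7,11,10,9,12,15]
a[mid]=12=12: mid=6
end: lo=5, hi=5; a = [5,7,11,10,9,12,15]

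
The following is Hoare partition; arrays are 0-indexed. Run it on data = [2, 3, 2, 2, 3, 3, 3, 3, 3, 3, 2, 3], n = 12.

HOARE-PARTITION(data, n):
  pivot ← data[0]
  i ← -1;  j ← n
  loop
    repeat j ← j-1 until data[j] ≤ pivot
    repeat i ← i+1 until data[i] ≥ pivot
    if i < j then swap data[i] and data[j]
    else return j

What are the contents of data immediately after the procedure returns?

[2, 2, 2, 3, 3, 3, 3, 3, 3, 3, 2, 3]

pivot=2
j stops at 10 (2), i stops at 0 (2); swap ⇒ [2, 3, 2, 2, 3, 3, 3, 3, 3, 3, 2, 3]
j stops at 3 (2), i stops at 1 (3); swap ⇒ [2, 2, 2, 3, 3, 3, 3, 3, 3, 3, 2, 3]
j stops at 2, i stops at 2; i≥j ⇒ return 2. data=[2, 2, 2, 3, 3, 3, 3, 3, 3, 3, 2, 3]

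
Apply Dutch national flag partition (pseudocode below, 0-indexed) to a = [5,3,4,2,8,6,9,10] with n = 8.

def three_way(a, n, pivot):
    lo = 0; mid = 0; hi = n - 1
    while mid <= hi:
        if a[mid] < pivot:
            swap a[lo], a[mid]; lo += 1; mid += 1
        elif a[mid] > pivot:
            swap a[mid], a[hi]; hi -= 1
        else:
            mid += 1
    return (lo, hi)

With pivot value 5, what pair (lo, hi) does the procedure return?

(3, 3)

pivot = 5; lo=0, mid=0, hi=7
a[mid]=5=5: mid=1
a[mid]=3<5: swap a[0],a[1]; lo=1,mid=2 → [3,5,4,2,8,6,9,10]
a[mid]=4<5: swap a[1],a[2]; lo=2,mid=3 → [3,4,5,2,8,6,9,10]
a[mid]=2<5: swap a[2],a[3]; lo=3,mid=4 → [3,4,2,5,8,6,9,10]
a[mid]=8>5: swap a[4],a[7]; hi=6 → [3,4,2,5,10,6,9,8]
a[mid]=10>5: swap a[4],a[6]; hi=5 → [3,4,2,5,9,6,10,8]
a[mid]=9>5: swap a[4],a[5]; hi=4 → [3,4,2,5,6,9,10,8]
a[mid]=6>5: swap a[4],a[4]; hi=3 → [3,4,2,5,6,9,10,8]
end: lo=3, hi=3; a = [3,4,2,5,6,9,10,8]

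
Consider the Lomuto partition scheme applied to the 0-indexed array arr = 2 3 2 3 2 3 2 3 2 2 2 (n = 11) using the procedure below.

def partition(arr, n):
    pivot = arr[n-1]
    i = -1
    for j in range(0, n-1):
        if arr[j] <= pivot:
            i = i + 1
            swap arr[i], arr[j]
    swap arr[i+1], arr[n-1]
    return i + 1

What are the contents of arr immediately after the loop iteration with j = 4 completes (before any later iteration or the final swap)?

2 2 2 3 3 3 2 3 2 2 2

pivot = arr[10] = 2; i = -1
j=0: arr[0]=2 ≤ 2 → i=0, swap arr[0],arr[0] (no change) → 2 3 2 3 2 3 2 3 2 2 2
j=1: arr[1]=3 > 2 → no swap
j=2: arr[2]=2 ≤ 2 → i=1, swap arr[1],arr[2] → 2 2 3 3 2 3 2 3 2 2 2
j=3: arr[3]=3 > 2 → no swap
j=4: arr[4]=2 ≤ 2 → i=2, swap arr[2],arr[4] → 2 2 2 3 3 3 2 3 2 2 2
(after j=4) arr = 2 2 2 3 3 3 2 3 2 2 2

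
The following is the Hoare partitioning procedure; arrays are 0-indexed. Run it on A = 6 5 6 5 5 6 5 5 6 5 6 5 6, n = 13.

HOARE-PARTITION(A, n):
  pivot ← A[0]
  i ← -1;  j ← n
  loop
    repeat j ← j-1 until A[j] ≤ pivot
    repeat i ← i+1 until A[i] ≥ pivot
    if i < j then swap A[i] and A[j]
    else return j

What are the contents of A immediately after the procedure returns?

pivot = A[0] = 6; i = -1, j = 13
j→12 (A[12]=6≤6), i→0 (A[0]=6≥6); i<j, swap → 6 5 6 5 5 6 5 5 6 5 6 5 6
j→11 (A[11]=5≤6), i→2 (A[2]=6≥6); i<j, swap → 6 5 5 5 5 6 5 5 6 5 6 6 6
j→10 (A[10]=6≤6), i→5 (A[5]=6≥6); i<j, swap → 6 5 5 5 5 6 5 5 6 5 6 6 6
j→9 (A[9]=5≤6), i→8 (A[8]=6≥6); i<j, swap → 6 5 5 5 5 6 5 5 5 6 6 6 6
j→8, i→9; i≥j, return j=8. A = 6 5 5 5 5 6 5 5 5 6 6 6 6

6 5 5 5 5 6 5 5 5 6 6 6 6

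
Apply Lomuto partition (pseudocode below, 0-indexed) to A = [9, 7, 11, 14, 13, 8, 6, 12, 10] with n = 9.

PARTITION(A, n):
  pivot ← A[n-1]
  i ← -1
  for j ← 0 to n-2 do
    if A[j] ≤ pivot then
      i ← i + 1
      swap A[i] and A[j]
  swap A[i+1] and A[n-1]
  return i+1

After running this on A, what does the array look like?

[9, 7, 8, 6, 10, 11, 14, 12, 13]

pivot=10, i=-1
j=0: 9≤10, i=0, swap(0,0) ⇒ [9, 7, 11, 14, 13, 8, 6, 12, 10]
j=1: 7≤10, i=1, swap(1,1) ⇒ [9, 7, 11, 14, 13, 8, 6, 12, 10]
j=2: 11>10, skip
j=3: 14>10, skip
j=4: 13>10, skip
j=5: 8≤10, i=2, swap(2,5) ⇒ [9, 7, 8, 14, 13, 11, 6, 12, 10]
j=6: 6≤10, i=3, swap(3,6) ⇒ [9, 7, 8, 6, 13, 11, 14, 12, 10]
j=7: 12>10, skip
swap(4,8) ⇒ [9, 7, 8, 6, 10, 11, 14, 12, 13]; return 4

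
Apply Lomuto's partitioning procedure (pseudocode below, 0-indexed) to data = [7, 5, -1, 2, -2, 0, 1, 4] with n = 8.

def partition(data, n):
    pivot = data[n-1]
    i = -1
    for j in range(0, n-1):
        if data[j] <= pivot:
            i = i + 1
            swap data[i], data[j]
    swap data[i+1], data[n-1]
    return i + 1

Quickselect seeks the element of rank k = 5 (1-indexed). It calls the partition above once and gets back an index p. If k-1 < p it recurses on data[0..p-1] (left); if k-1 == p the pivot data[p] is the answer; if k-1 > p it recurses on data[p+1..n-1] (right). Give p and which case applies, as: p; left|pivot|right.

pivot=4, i=-1
j=0: 7>4, skip
j=1: 5>4, skip
j=2: -1≤4, i=0, swap(0,2) ⇒ [-1, 5, 7, 2, -2, 0, 1, 4]
j=3: 2≤4, i=1, swap(1,3) ⇒ [-1, 2, 7, 5, -2, 0, 1, 4]
j=4: -2≤4, i=2, swap(2,4) ⇒ [-1, 2, -2, 5, 7, 0, 1, 4]
j=5: 0≤4, i=3, swap(3,5) ⇒ [-1, 2, -2, 0, 7, 5, 1, 4]
j=6: 1≤4, i=4, swap(4,6) ⇒ [-1, 2, -2, 0, 1, 5, 7, 4]
swap(5,7) ⇒ [-1, 2, -2, 0, 1, 4, 7, 5]; return 5
p = 5; k-1 = 4 < 5 ⇒ left

5; left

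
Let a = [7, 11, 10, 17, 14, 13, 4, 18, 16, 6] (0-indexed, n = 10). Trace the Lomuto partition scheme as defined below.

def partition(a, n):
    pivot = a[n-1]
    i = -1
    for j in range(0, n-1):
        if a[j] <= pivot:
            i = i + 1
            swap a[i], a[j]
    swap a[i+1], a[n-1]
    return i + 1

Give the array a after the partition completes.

pivot = a[9] = 6; i = -1
j=0: a[0]=7 > 6 → no swap
j=1: a[1]=11 > 6 → no swap
j=2: a[2]=10 > 6 → no swap
j=3: a[3]=17 > 6 → no swap
j=4: a[4]=14 > 6 → no swap
j=5: a[5]=13 > 6 → no swap
j=6: a[6]=4 ≤ 6 → i=0, swap a[0],a[6] → [4, 11, 10, 17, 14, 13, 7, 18, 16, 6]
j=7: a[7]=18 > 6 → no swap
j=8: a[8]=16 > 6 → no swap
final swap a[1],a[9] → [4, 6, 10, 17, 14, 13, 7, 18, 16, 11]; return 1

[4, 6, 10, 17, 14, 13, 7, 18, 16, 11]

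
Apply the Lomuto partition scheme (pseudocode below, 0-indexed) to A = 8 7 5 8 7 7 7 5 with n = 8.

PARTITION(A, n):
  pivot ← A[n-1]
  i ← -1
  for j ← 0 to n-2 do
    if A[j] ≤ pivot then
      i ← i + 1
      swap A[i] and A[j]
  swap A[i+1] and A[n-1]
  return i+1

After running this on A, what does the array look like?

5 5 8 8 7 7 7 7

pivot = A[7] = 5; i = -1
j=0: A[0]=8 > 5 → no swap
j=1: A[1]=7 > 5 → no swap
j=2: A[2]=5 ≤ 5 → i=0, swap A[0],A[2] → 5 7 8 8 7 7 7 5
j=3: A[3]=8 > 5 → no swap
j=4: A[4]=7 > 5 → no swap
j=5: A[5]=7 > 5 → no swap
j=6: A[6]=7 > 5 → no swap
final swap A[1],A[7] → 5 5 8 8 7 7 7 7; return 1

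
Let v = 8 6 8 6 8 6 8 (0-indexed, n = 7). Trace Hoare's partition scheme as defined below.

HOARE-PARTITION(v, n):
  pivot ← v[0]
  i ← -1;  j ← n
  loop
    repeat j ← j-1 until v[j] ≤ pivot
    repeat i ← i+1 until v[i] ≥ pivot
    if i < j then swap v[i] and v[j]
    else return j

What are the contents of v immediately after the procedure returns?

pivot = v[0] = 8; i = -1, j = 7
j→6 (v[6]=8≤8), i→0 (v[0]=8≥8); i<j, swap → 8 6 8 6 8 6 8
j→5 (v[5]=6≤8), i→2 (v[2]=8≥8); i<j, swap → 8 6 6 6 8 8 8
j→4, i→4; i≥j, return j=4. v = 8 6 6 6 8 8 8

8 6 6 6 8 8 8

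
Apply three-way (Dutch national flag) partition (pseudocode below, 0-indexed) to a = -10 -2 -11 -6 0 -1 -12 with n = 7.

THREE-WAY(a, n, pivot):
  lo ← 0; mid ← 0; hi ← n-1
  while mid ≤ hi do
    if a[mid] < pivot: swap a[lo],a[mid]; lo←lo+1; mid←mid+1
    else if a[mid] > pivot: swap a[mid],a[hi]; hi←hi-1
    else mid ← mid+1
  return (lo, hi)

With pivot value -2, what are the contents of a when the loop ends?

lo=0 mid=0 hi=6
-10<-2: swap(0,0), lo=1 mid=1 ⇒ -10 -2 -11 -6 0 -1 -12
-2=-2: mid=2
-11<-2: swap(1,2), lo=2 mid=3 ⇒ -10 -11 -2 -6 0 -1 -12
-6<-2: swap(2,3), lo=3 mid=4 ⇒ -10 -11 -6 -2 0 -1 -12
0>-2: swap(4,6), hi=5 ⇒ -10 -11 -6 -2 -12 -1 0
-12<-2: swap(3,4), lo=4 mid=5 ⇒ -10 -11 -6 -12 -2 -1 0
-1>-2: swap(5,5), hi=4 ⇒ -10 -11 -6 -12 -2 -1 0
done. lo=4 hi=4; a=-10 -11 -6 -12 -2 -1 0

-10 -11 -6 -12 -2 -1 0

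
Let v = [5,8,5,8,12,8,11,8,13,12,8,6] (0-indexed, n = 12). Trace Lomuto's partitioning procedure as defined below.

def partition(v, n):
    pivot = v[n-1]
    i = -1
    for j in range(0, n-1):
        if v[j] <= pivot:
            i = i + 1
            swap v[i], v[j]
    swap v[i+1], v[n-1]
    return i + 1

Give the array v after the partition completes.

[5,5,6,8,12,8,11,8,13,12,8,8]

pivot = v[11] = 6; i = -1
j=0: v[0]=5 ≤ 6 → i=0, swap v[0],v[0] (no change) → [5,8,5,8,12,8,11,8,13,12,8,6]
j=1: v[1]=8 > 6 → no swap
j=2: v[2]=5 ≤ 6 → i=1, swap v[1],v[2] → [5,5,8,8,12,8,11,8,13,12,8,6]
j=3: v[3]=8 > 6 → no swap
j=4: v[4]=12 > 6 → no swap
j=5: v[5]=8 > 6 → no swap
j=6: v[6]=11 > 6 → no swap
j=7: v[7]=8 > 6 → no swap
j=8: v[8]=13 > 6 → no swap
j=9: v[9]=12 > 6 → no swap
j=10: v[10]=8 > 6 → no swap
final swap v[2],v[11] → [5,5,6,8,12,8,11,8,13,12,8,8]; return 2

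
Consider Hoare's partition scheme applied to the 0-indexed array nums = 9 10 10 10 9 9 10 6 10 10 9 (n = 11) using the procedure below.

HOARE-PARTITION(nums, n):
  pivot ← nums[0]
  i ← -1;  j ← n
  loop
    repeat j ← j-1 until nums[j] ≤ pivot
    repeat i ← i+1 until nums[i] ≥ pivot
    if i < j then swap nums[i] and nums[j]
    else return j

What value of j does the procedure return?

pivot = nums[0] = 9; i = -1, j = 11
j→10 (nums[10]=9≤9), i→0 (nums[0]=9≥9); i<j, swap → 9 10 10 10 9 9 10 6 10 10 9
j→7 (nums[7]=6≤9), i→1 (nums[1]=10≥9); i<j, swap → 9 6 10 10 9 9 10 10 10 10 9
j→5 (nums[5]=9≤9), i→2 (nums[2]=10≥9); i<j, swap → 9 6 9 10 9 10 10 10 10 10 9
j→4 (nums[4]=9≤9), i→3 (nums[3]=10≥9); i<j, swap → 9 6 9 9 10 10 10 10 10 10 9
j→3, i→4; i≥j, return j=3. nums = 9 6 9 9 10 10 10 10 10 10 9

3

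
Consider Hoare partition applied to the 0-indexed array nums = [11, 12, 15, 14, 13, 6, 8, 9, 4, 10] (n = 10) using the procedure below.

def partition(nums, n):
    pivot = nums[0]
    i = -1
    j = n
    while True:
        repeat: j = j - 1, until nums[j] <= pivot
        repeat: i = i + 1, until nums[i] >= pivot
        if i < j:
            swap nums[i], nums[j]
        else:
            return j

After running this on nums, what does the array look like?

pivot=11
j stops at 9 (10), i stops at 0 (11); swap ⇒ [10, 12, 15, 14, 13, 6, 8, 9, 4, 11]
j stops at 8 (4), i stops at 1 (12); swap ⇒ [10, 4, 15, 14, 13, 6, 8, 9, 12, 11]
j stops at 7 (9), i stops at 2 (15); swap ⇒ [10, 4, 9, 14, 13, 6, 8, 15, 12, 11]
j stops at 6 (8), i stops at 3 (14); swap ⇒ [10, 4, 9, 8, 13, 6, 14, 15, 12, 11]
j stops at 5 (6), i stops at 4 (13); swap ⇒ [10, 4, 9, 8, 6, 13, 14, 15, 12, 11]
j stops at 4, i stops at 5; i≥j ⇒ return 4. nums=[10, 4, 9, 8, 6, 13, 14, 15, 12, 11]

[10, 4, 9, 8, 6, 13, 14, 15, 12, 11]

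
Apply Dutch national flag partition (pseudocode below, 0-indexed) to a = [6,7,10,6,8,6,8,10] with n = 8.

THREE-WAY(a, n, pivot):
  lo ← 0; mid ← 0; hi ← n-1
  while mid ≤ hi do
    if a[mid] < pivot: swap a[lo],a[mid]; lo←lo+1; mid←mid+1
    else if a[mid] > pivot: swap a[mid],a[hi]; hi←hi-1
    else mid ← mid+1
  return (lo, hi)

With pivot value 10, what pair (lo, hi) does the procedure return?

(6, 7)

pivot = 10; lo=0, mid=0, hi=7
a[mid]=6<10: swap a[0],a[0]; lo=1,mid=1 → [6,7,10,6,8,6,8,10]
a[mid]=7<10: swap a[1],a[1]; lo=2,mid=2 → [6,7,10,6,8,6,8,10]
a[mid]=10=10: mid=3
a[mid]=6<10: swap a[2],a[3]; lo=3,mid=4 → [6,7,6,10,8,6,8,10]
a[mid]=8<10: swap a[3],a[4]; lo=4,mid=5 → [6,7,6,8,10,6,8,10]
a[mid]=6<10: swap a[4],a[5]; lo=5,mid=6 → [6,7,6,8,6,10,8,10]
a[mid]=8<10: swap a[5],a[6]; lo=6,mid=7 → [6,7,6,8,6,8,10,10]
a[mid]=10=10: mid=8
end: lo=6, hi=7; a = [6,7,6,8,6,8,10,10]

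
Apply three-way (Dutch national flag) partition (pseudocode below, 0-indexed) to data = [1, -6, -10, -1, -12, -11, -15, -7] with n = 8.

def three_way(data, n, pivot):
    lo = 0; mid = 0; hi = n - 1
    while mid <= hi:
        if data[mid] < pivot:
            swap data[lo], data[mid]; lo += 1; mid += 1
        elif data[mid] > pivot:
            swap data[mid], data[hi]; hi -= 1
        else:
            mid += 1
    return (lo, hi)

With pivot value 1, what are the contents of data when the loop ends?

pivot = 1; lo=0, mid=0, hi=7
data[mid]=1=1: mid=1
data[mid]=-6<1: swap data[0],data[1]; lo=1,mid=2 → [-6, 1, -10, -1, -12, -11, -15, -7]
data[mid]=-10<1: swap data[1],data[2]; lo=2,mid=3 → [-6, -10, 1, -1, -12, -11, -15, -7]
data[mid]=-1<1: swap data[2],data[3]; lo=3,mid=4 → [-6, -10, -1, 1, -12, -11, -15, -7]
data[mid]=-12<1: swap data[3],data[4]; lo=4,mid=5 → [-6, -10, -1, -12, 1, -11, -15, -7]
data[mid]=-11<1: swap data[4],data[5]; lo=5,mid=6 → [-6, -10, -1, -12, -11, 1, -15, -7]
data[mid]=-15<1: swap data[5],data[6]; lo=6,mid=7 → [-6, -10, -1, -12, -11, -15, 1, -7]
data[mid]=-7<1: swap data[6],data[7]; lo=7,mid=8 → [-6, -10, -1, -12, -11, -15, -7, 1]
end: lo=7, hi=7; data = [-6, -10, -1, -12, -11, -15, -7, 1]

[-6, -10, -1, -12, -11, -15, -7, 1]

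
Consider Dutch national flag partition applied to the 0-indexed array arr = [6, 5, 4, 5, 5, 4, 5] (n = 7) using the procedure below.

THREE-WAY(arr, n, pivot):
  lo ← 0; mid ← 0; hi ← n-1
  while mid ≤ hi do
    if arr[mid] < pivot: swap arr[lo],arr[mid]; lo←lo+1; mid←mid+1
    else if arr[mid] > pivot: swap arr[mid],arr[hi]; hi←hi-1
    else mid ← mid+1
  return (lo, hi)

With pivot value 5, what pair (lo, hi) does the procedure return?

(2, 5)

lo=0 mid=0 hi=6
6>5: swap(0,6), hi=5 ⇒ [5, 5, 4, 5, 5, 4, 6]
5=5: mid=1
5=5: mid=2
4<5: swap(0,2), lo=1 mid=3 ⇒ [4, 5, 5, 5, 5, 4, 6]
5=5: mid=4
5=5: mid=5
4<5: swap(1,5), lo=2 mid=6 ⇒ [4, 4, 5, 5, 5, 5, 6]
done. lo=2 hi=5; arr=[4, 4, 5, 5, 5, 5, 6]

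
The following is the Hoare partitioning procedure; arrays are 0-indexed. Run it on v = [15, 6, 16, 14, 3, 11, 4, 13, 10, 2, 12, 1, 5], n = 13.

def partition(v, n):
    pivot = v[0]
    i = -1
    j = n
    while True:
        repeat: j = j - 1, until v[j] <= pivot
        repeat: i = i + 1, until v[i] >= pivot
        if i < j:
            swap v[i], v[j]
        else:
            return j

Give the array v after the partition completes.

[5, 6, 1, 14, 3, 11, 4, 13, 10, 2, 12, 16, 15]

pivot = v[0] = 15; i = -1, j = 13
j→12 (v[12]=5≤15), i→0 (v[0]=15≥15); i<j, swap → [5, 6, 16, 14, 3, 11, 4, 13, 10, 2, 12, 1, 15]
j→11 (v[11]=1≤15), i→2 (v[2]=16≥15); i<j, swap → [5, 6, 1, 14, 3, 11, 4, 13, 10, 2, 12, 16, 15]
j→10, i→11; i≥j, return j=10. v = [5, 6, 1, 14, 3, 11, 4, 13, 10, 2, 12, 16, 15]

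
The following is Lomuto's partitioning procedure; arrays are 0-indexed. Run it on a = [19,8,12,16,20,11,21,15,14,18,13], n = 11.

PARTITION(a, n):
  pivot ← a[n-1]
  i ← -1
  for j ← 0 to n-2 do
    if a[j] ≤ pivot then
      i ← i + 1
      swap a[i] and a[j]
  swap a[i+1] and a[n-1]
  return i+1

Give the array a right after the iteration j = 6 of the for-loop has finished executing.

[8,12,11,16,20,19,21,15,14,18,13]

pivot = a[10] = 13; i = -1
j=0: a[0]=19 > 13 → no swap
j=1: a[1]=8 ≤ 13 → i=0, swap a[0],a[1] → [8,19,12,16,20,11,21,15,14,18,13]
j=2: a[2]=12 ≤ 13 → i=1, swap a[1],a[2] → [8,12,19,16,20,11,21,15,14,18,13]
j=3: a[3]=16 > 13 → no swap
j=4: a[4]=20 > 13 → no swap
j=5: a[5]=11 ≤ 13 → i=2, swap a[2],a[5] → [8,12,11,16,20,19,21,15,14,18,13]
j=6: a[6]=21 > 13 → no swap
(after j=6) a = [8,12,11,16,20,19,21,15,14,18,13]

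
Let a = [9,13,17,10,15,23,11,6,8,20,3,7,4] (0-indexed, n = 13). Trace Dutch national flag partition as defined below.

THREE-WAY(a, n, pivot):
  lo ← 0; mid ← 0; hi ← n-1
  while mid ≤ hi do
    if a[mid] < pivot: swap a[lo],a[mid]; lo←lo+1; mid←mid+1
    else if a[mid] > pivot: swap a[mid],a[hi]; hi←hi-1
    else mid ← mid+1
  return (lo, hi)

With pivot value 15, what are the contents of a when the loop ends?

lo=0 mid=0 hi=12
9<15: swap(0,0), lo=1 mid=1 ⇒ [9,13,17,10,15,23,11,6,8,20,3,7,4]
13<15: swap(1,1), lo=2 mid=2 ⇒ [9,13,17,10,15,23,11,6,8,20,3,7,4]
17>15: swap(2,12), hi=11 ⇒ [9,13,4,10,15,23,11,6,8,20,3,7,17]
4<15: swap(2,2), lo=3 mid=3 ⇒ [9,13,4,10,15,23,11,6,8,20,3,7,17]
10<15: swap(3,3), lo=4 mid=4 ⇒ [9,13,4,10,15,23,11,6,8,20,3,7,17]
15=15: mid=5
23>15: swap(5,11), hi=10 ⇒ [9,13,4,10,15,7,11,6,8,20,3,23,17]
7<15: swap(4,5), lo=5 mid=6 ⇒ [9,13,4,10,7,15,11,6,8,20,3,23,17]
11<15: swap(5,6), lo=6 mid=7 ⇒ [9,13,4,10,7,11,15,6,8,20,3,23,17]
6<15: swap(6,7), lo=7 mid=8 ⇒ [9,13,4,10,7,11,6,15,8,20,3,23,17]
8<15: swap(7,8), lo=8 mid=9 ⇒ [9,13,4,10,7,11,6,8,15,20,3,23,17]
20>15: swap(9,10), hi=9 ⇒ [9,13,4,10,7,11,6,8,15,3,20,23,17]
3<15: swap(8,9), lo=9 mid=10 ⇒ [9,13,4,10,7,11,6,8,3,15,20,23,17]
done. lo=9 hi=9; a=[9,13,4,10,7,11,6,8,3,15,20,23,17]

[9,13,4,10,7,11,6,8,3,15,20,23,17]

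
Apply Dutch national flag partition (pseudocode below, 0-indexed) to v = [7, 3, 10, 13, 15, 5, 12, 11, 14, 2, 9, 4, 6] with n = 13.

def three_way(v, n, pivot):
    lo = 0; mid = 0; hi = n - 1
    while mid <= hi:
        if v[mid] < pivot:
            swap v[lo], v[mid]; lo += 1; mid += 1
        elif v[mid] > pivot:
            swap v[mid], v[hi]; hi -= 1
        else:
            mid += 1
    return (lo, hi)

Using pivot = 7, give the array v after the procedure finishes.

[3, 6, 4, 2, 5, 7, 11, 14, 12, 9, 15, 13, 10]

lo=0 mid=0 hi=12
7=7: mid=1
3<7: swap(0,1), lo=1 mid=2 ⇒ [3, 7, 10, 13, 15, 5, 12, 11, 14, 2, 9, 4, 6]
10>7: swap(2,12), hi=11 ⇒ [3, 7, 6, 13, 15, 5, 12, 11, 14, 2, 9, 4, 10]
6<7: swap(1,2), lo=2 mid=3 ⇒ [3, 6, 7, 13, 15, 5, 12, 11, 14, 2, 9, 4, 10]
13>7: swap(3,11), hi=10 ⇒ [3, 6, 7, 4, 15, 5, 12, 11, 14, 2, 9, 13, 10]
4<7: swap(2,3), lo=3 mid=4 ⇒ [3, 6, 4, 7, 15, 5, 12, 11, 14, 2, 9, 13, 10]
15>7: swap(4,10), hi=9 ⇒ [3, 6, 4, 7, 9, 5, 12, 11, 14, 2, 15, 13, 10]
9>7: swap(4,9), hi=8 ⇒ [3, 6, 4, 7, 2, 5, 12, 11, 14, 9, 15, 13, 10]
2<7: swap(3,4), lo=4 mid=5 ⇒ [3, 6, 4, 2, 7, 5, 12, 11, 14, 9, 15, 13, 10]
5<7: swap(4,5), lo=5 mid=6 ⇒ [3, 6, 4, 2, 5, 7, 12, 11, 14, 9, 15, 13, 10]
12>7: swap(6,8), hi=7 ⇒ [3, 6, 4, 2, 5, 7, 14, 11, 12, 9, 15, 13, 10]
14>7: swap(6,7), hi=6 ⇒ [3, 6, 4, 2, 5, 7, 11, 14, 12, 9, 15, 13, 10]
11>7: swap(6,6), hi=5 ⇒ [3, 6, 4, 2, 5, 7, 11, 14, 12, 9, 15, 13, 10]
done. lo=5 hi=5; v=[3, 6, 4, 2, 5, 7, 11, 14, 12, 9, 15, 13, 10]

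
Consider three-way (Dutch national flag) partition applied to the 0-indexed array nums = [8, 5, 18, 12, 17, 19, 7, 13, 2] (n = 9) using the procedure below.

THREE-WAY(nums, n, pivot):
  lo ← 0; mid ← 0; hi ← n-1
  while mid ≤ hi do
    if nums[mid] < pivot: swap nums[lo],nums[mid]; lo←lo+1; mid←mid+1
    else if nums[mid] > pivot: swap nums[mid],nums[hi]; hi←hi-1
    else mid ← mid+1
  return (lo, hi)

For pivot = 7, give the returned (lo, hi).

(2, 2)

lo=0 mid=0 hi=8
8>7: swap(0,8), hi=7 ⇒ [2, 5, 18, 12, 17, 19, 7, 13, 8]
2<7: swap(0,0), lo=1 mid=1 ⇒ [2, 5, 18, 12, 17, 19, 7, 13, 8]
5<7: swap(1,1), lo=2 mid=2 ⇒ [2, 5, 18, 12, 17, 19, 7, 13, 8]
18>7: swap(2,7), hi=6 ⇒ [2, 5, 13, 12, 17, 19, 7, 18, 8]
13>7: swap(2,6), hi=5 ⇒ [2, 5, 7, 12, 17, 19, 13, 18, 8]
7=7: mid=3
12>7: swap(3,5), hi=4 ⇒ [2, 5, 7, 19, 17, 12, 13, 18, 8]
19>7: swap(3,4), hi=3 ⇒ [2, 5, 7, 17, 19, 12, 13, 18, 8]
17>7: swap(3,3), hi=2 ⇒ [2, 5, 7, 17, 19, 12, 13, 18, 8]
done. lo=2 hi=2; nums=[2, 5, 7, 17, 19, 12, 13, 18, 8]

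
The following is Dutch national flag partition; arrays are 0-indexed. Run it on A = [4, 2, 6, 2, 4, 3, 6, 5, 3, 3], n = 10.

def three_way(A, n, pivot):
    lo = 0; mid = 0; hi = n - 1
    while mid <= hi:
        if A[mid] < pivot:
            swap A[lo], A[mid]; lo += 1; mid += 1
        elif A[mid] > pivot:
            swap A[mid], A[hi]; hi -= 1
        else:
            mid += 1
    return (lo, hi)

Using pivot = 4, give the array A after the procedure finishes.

pivot = 4; lo=0, mid=0, hi=9
A[mid]=4=4: mid=1
A[mid]=2<4: swap A[0],A[1]; lo=1,mid=2 → [2, 4, 6, 2, 4, 3, 6, 5, 3, 3]
A[mid]=6>4: swap A[2],A[9]; hi=8 → [2, 4, 3, 2, 4, 3, 6, 5, 3, 6]
A[mid]=3<4: swap A[1],A[2]; lo=2,mid=3 → [2, 3, 4, 2, 4, 3, 6, 5, 3, 6]
A[mid]=2<4: swap A[2],A[3]; lo=3,mid=4 → [2, 3, 2, 4, 4, 3, 6, 5, 3, 6]
A[mid]=4=4: mid=5
A[mid]=3<4: swap A[3],A[5]; lo=4,mid=6 → [2, 3, 2, 3, 4, 4, 6, 5, 3, 6]
A[mid]=6>4: swap A[6],A[8]; hi=7 → [2, 3, 2, 3, 4, 4, 3, 5, 6, 6]
A[mid]=3<4: swap A[4],A[6]; lo=5,mid=7 → [2, 3, 2, 3, 3, 4, 4, 5, 6, 6]
A[mid]=5>4: swap A[7],A[7]; hi=6 → [2, 3, 2, 3, 3, 4, 4, 5, 6, 6]
end: lo=5, hi=6; A = [2, 3, 2, 3, 3, 4, 4, 5, 6, 6]

[2, 3, 2, 3, 3, 4, 4, 5, 6, 6]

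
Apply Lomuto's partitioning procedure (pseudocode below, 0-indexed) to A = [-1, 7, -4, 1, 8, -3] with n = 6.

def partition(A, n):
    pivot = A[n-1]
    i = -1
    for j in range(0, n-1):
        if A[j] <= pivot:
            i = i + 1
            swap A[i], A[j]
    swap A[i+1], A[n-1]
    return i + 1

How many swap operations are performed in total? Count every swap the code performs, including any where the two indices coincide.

pivot=-3, i=-1
j=0: -1>-3, skip
j=1: 7>-3, skip
j=2: -4≤-3, i=0, swap(0,2) ⇒ [-4, 7, -1, 1, 8, -3]
j=3: 1>-3, skip
j=4: 8>-3, skip
swap(1,5) ⇒ [-4, -3, -1, 1, 8, 7]; return 1

2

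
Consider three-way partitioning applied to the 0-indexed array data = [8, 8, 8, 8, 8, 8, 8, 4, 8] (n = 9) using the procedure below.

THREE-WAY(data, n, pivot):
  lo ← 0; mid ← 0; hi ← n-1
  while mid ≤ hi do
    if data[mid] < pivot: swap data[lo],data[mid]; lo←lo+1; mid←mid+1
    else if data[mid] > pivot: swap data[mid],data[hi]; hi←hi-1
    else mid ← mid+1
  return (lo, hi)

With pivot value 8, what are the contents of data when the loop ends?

pivot = 8; lo=0, mid=0, hi=8
data[mid]=8=8: mid=1
data[mid]=8=8: mid=2
data[mid]=8=8: mid=3
data[mid]=8=8: mid=4
data[mid]=8=8: mid=5
data[mid]=8=8: mid=6
data[mid]=8=8: mid=7
data[mid]=4<8: swap data[0],data[7]; lo=1,mid=8 → [4, 8, 8, 8, 8, 8, 8, 8, 8]
data[mid]=8=8: mid=9
end: lo=1, hi=8; data = [4, 8, 8, 8, 8, 8, 8, 8, 8]

[4, 8, 8, 8, 8, 8, 8, 8, 8]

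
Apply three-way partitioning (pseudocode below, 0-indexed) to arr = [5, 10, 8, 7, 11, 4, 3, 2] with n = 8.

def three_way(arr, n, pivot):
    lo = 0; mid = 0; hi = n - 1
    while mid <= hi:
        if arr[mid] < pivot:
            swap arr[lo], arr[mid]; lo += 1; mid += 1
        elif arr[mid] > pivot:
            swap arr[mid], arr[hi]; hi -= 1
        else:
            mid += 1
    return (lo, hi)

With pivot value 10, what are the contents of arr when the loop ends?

[5, 8, 7, 2, 4, 3, 10, 11]

lo=0 mid=0 hi=7
5<10: swap(0,0), lo=1 mid=1 ⇒ [5, 10, 8, 7, 11, 4, 3, 2]
10=10: mid=2
8<10: swap(1,2), lo=2 mid=3 ⇒ [5, 8, 10, 7, 11, 4, 3, 2]
7<10: swap(2,3), lo=3 mid=4 ⇒ [5, 8, 7, 10, 11, 4, 3, 2]
11>10: swap(4,7), hi=6 ⇒ [5, 8, 7, 10, 2, 4, 3, 11]
2<10: swap(3,4), lo=4 mid=5 ⇒ [5, 8, 7, 2, 10, 4, 3, 11]
4<10: swap(4,5), lo=5 mid=6 ⇒ [5, 8, 7, 2, 4, 10, 3, 11]
3<10: swap(5,6), lo=6 mid=7 ⇒ [5, 8, 7, 2, 4, 3, 10, 11]
done. lo=6 hi=6; arr=[5, 8, 7, 2, 4, 3, 10, 11]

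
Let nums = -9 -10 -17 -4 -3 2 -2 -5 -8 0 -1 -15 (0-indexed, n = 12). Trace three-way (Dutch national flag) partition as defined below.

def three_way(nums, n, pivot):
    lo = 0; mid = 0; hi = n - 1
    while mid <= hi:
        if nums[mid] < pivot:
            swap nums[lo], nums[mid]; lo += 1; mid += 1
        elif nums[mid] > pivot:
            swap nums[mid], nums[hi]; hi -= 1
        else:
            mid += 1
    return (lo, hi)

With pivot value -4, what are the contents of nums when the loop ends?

lo=0 mid=0 hi=11
-9<-4: swap(0,0), lo=1 mid=1 ⇒ -9 -10 -17 -4 -3 2 -2 -5 -8 0 -1 -15
-10<-4: swap(1,1), lo=2 mid=2 ⇒ -9 -10 -17 -4 -3 2 -2 -5 -8 0 -1 -15
-17<-4: swap(2,2), lo=3 mid=3 ⇒ -9 -10 -17 -4 -3 2 -2 -5 -8 0 -1 -15
-4=-4: mid=4
-3>-4: swap(4,11), hi=10 ⇒ -9 -10 -17 -4 -15 2 -2 -5 -8 0 -1 -3
-15<-4: swap(3,4), lo=4 mid=5 ⇒ -9 -10 -17 -15 -4 2 -2 -5 -8 0 -1 -3
2>-4: swap(5,10), hi=9 ⇒ -9 -10 -17 -15 -4 -1 -2 -5 -8 0 2 -3
-1>-4: swap(5,9), hi=8 ⇒ -9 -10 -17 -15 -4 0 -2 -5 -8 -1 2 -3
0>-4: swap(5,8), hi=7 ⇒ -9 -10 -17 -15 -4 -8 -2 -5 0 -1 2 -3
-8<-4: swap(4,5), lo=5 mid=6 ⇒ -9 -10 -17 -15 -8 -4 -2 -5 0 -1 2 -3
-2>-4: swap(6,7), hi=6 ⇒ -9 -10 -17 -15 -8 -4 -5 -2 0 -1 2 -3
-5<-4: swap(5,6), lo=6 mid=7 ⇒ -9 -10 -17 -15 -8 -5 -4 -2 0 -1 2 -3
done. lo=6 hi=6; nums=-9 -10 -17 -15 -8 -5 -4 -2 0 -1 2 -3

-9 -10 -17 -15 -8 -5 -4 -2 0 -1 2 -3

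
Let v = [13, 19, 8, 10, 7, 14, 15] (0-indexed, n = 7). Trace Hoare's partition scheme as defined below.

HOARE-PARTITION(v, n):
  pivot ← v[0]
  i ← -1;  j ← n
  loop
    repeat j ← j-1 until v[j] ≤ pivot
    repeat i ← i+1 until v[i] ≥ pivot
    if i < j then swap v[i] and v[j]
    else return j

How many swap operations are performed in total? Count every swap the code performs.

pivot = v[0] = 13; i = -1, j = 7
j→4 (v[4]=7≤13), i→0 (v[0]=13≥13); i<j, swap → [7, 19, 8, 10, 13, 14, 15]
j→3 (v[3]=10≤13), i→1 (v[1]=19≥13); i<j, swap → [7, 10, 8, 19, 13, 14, 15]
j→2, i→3; i≥j, return j=2. v = [7, 10, 8, 19, 13, 14, 15]

2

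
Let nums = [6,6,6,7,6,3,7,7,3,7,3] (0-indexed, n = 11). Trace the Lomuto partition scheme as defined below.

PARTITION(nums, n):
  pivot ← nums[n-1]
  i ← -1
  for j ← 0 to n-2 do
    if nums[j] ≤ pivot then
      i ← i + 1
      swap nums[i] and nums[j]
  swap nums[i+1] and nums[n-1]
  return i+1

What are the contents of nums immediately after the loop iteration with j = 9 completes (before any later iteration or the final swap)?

[3,3,6,7,6,6,7,7,6,7,3]

pivot=3, i=-1
j=0: 6>3, skip
j=1: 6>3, skip
j=2: 6>3, skip
j=3: 7>3, skip
j=4: 6>3, skip
j=5: 3≤3, i=0, swap(0,5) ⇒ [3,6,6,7,6,6,7,7,3,7,3]
j=6: 7>3, skip
j=7: 7>3, skip
j=8: 3≤3, i=1, swap(1,8) ⇒ [3,3,6,7,6,6,7,7,6,7,3]
j=9: 7>3, skip
(after j=9) nums = [3,3,6,7,6,6,7,7,6,7,3]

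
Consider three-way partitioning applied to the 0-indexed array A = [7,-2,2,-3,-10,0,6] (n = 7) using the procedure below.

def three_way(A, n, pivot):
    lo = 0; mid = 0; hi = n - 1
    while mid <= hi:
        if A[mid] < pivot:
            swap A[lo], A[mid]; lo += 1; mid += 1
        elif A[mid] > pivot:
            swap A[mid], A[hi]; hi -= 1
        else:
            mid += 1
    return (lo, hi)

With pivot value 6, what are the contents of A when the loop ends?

pivot = 6; lo=0, mid=0, hi=6
A[mid]=7>6: swap A[0],A[6]; hi=5 → [6,-2,2,-3,-10,0,7]
A[mid]=6=6: mid=1
A[mid]=-2<6: swap A[0],A[1]; lo=1,mid=2 → [-2,6,2,-3,-10,0,7]
A[mid]=2<6: swap A[1],A[2]; lo=2,mid=3 → [-2,2,6,-3,-10,0,7]
A[mid]=-3<6: swap A[2],A[3]; lo=3,mid=4 → [-2,2,-3,6,-10,0,7]
A[mid]=-10<6: swap A[3],A[4]; lo=4,mid=5 → [-2,2,-3,-10,6,0,7]
A[mid]=0<6: swap A[4],A[5]; lo=5,mid=6 → [-2,2,-3,-10,0,6,7]
end: lo=5, hi=5; A = [-2,2,-3,-10,0,6,7]

[-2,2,-3,-10,0,6,7]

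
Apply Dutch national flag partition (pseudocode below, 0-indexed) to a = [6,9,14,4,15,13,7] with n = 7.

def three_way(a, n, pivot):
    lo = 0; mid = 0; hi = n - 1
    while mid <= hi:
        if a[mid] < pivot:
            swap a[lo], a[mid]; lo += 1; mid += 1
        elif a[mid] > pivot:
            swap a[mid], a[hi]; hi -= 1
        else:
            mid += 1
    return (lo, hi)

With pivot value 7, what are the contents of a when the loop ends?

lo=0 mid=0 hi=6
6<7: swap(0,0), lo=1 mid=1 ⇒ [6,9,14,4,15,13,7]
9>7: swap(1,6), hi=5 ⇒ [6,7,14,4,15,13,9]
7=7: mid=2
14>7: swap(2,5), hi=4 ⇒ [6,7,13,4,15,14,9]
13>7: swap(2,4), hi=3 ⇒ [6,7,15,4,13,14,9]
15>7: swap(2,3), hi=2 ⇒ [6,7,4,15,13,14,9]
4<7: swap(1,2), lo=2 mid=3 ⇒ [6,4,7,15,13,14,9]
done. lo=2 hi=2; a=[6,4,7,15,13,14,9]

[6,4,7,15,13,14,9]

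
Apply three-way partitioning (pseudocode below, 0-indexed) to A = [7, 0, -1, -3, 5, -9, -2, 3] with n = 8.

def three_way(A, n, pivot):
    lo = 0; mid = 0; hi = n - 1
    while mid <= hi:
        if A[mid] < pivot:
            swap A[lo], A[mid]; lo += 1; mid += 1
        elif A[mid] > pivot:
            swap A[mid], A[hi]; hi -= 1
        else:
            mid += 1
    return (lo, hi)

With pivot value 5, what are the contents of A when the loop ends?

[3, 0, -1, -3, -9, -2, 5, 7]

lo=0 mid=0 hi=7
7>5: swap(0,7), hi=6 ⇒ [3, 0, -1, -3, 5, -9, -2, 7]
3<5: swap(0,0), lo=1 mid=1 ⇒ [3, 0, -1, -3, 5, -9, -2, 7]
0<5: swap(1,1), lo=2 mid=2 ⇒ [3, 0, -1, -3, 5, -9, -2, 7]
-1<5: swap(2,2), lo=3 mid=3 ⇒ [3, 0, -1, -3, 5, -9, -2, 7]
-3<5: swap(3,3), lo=4 mid=4 ⇒ [3, 0, -1, -3, 5, -9, -2, 7]
5=5: mid=5
-9<5: swap(4,5), lo=5 mid=6 ⇒ [3, 0, -1, -3, -9, 5, -2, 7]
-2<5: swap(5,6), lo=6 mid=7 ⇒ [3, 0, -1, -3, -9, -2, 5, 7]
done. lo=6 hi=6; A=[3, 0, -1, -3, -9, -2, 5, 7]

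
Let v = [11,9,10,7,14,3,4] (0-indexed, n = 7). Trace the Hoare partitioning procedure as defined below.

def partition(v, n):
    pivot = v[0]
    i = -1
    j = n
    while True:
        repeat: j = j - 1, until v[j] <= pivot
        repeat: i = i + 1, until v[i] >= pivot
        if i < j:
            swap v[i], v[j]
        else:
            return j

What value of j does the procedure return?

pivot = v[0] = 11; i = -1, j = 7
j→6 (v[6]=4≤11), i→0 (v[0]=11≥11); i<j, swap → [4,9,10,7,14,3,11]
j→5 (v[5]=3≤11), i→4 (v[4]=14≥11); i<j, swap → [4,9,10,7,3,14,11]
j→4, i→5; i≥j, return j=4. v = [4,9,10,7,3,14,11]

4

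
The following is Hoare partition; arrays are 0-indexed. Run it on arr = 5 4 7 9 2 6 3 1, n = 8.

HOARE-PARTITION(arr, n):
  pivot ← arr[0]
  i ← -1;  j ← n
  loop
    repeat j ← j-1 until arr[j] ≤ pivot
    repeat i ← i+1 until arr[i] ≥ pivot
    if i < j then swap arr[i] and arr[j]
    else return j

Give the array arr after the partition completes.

1 4 3 2 9 6 7 5

pivot = arr[0] = 5; i = -1, j = 8
j→7 (arr[7]=1≤5), i→0 (arr[0]=5≥5); i<j, swap → 1 4 7 9 2 6 3 5
j→6 (arr[6]=3≤5), i→2 (arr[2]=7≥5); i<j, swap → 1 4 3 9 2 6 7 5
j→4 (arr[4]=2≤5), i→3 (arr[3]=9≥5); i<j, swap → 1 4 3 2 9 6 7 5
j→3, i→4; i≥j, return j=3. arr = 1 4 3 2 9 6 7 5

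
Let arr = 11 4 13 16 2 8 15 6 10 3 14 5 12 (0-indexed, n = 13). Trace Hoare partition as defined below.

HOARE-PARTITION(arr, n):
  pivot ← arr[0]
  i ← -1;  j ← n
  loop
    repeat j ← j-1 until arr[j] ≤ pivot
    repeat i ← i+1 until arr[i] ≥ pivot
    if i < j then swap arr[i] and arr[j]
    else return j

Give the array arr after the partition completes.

pivot = arr[0] = 11; i = -1, j = 13
j→11 (arr[11]=5≤11), i→0 (arr[0]=11≥11); i<j, swap → 5 4 13 16 2 8 15 6 10 3 14 11 12
j→9 (arr[9]=3≤11), i→2 (arr[2]=13≥11); i<j, swap → 5 4 3 16 2 8 15 6 10 13 14 11 12
j→8 (arr[8]=10≤11), i→3 (arr[3]=16≥11); i<j, swap → 5 4 3 10 2 8 15 6 16 13 14 11 12
j→7 (arr[7]=6≤11), i→6 (arr[6]=15≥11); i<j, swap → 5 4 3 10 2 8 6 15 16 13 14 11 12
j→6, i→7; i≥j, return j=6. arr = 5 4 3 10 2 8 6 15 16 13 14 11 12

5 4 3 10 2 8 6 15 16 13 14 11 12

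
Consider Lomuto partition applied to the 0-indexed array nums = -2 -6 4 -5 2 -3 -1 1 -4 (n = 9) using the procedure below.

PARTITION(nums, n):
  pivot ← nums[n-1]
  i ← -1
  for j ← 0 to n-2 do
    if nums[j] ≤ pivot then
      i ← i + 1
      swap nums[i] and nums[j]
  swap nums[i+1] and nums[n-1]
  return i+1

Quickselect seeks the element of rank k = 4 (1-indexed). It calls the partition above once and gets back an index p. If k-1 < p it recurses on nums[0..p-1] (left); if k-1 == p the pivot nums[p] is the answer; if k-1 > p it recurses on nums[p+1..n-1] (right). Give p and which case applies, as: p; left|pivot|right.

2; right

pivot = nums[8] = -4; i = -1
j=0: nums[0]=-2 > -4 → no swap
j=1: nums[1]=-6 ≤ -4 → i=0, swap nums[0],nums[1] → -6 -2 4 -5 2 -3 -1 1 -4
j=2: nums[2]=4 > -4 → no swap
j=3: nums[3]=-5 ≤ -4 → i=1, swap nums[1],nums[3] → -6 -5 4 -2 2 -3 -1 1 -4
j=4: nums[4]=2 > -4 → no swap
j=5: nums[5]=-3 > -4 → no swap
j=6: nums[6]=-1 > -4 → no swap
j=7: nums[7]=1 > -4 → no swap
final swap nums[2],nums[8] → -6 -5 -4 -2 2 -3 -1 1 4; return 2
p = 2; k-1 = 3 > 2 ⇒ right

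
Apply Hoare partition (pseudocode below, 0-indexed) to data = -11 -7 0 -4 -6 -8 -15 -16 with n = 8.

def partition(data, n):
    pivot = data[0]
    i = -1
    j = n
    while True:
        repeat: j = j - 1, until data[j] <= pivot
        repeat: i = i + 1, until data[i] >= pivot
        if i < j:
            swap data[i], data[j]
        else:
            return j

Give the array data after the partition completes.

pivot = data[0] = -11; i = -1, j = 8
j→7 (data[7]=-16≤-11), i→0 (data[0]=-11≥-11); i<j, swap → -16 -7 0 -4 -6 -8 -15 -11
j→6 (data[6]=-15≤-11), i→1 (data[1]=-7≥-11); i<j, swap → -16 -15 0 -4 -6 -8 -7 -11
j→1, i→2; i≥j, return j=1. data = -16 -15 0 -4 -6 -8 -7 -11

-16 -15 0 -4 -6 -8 -7 -11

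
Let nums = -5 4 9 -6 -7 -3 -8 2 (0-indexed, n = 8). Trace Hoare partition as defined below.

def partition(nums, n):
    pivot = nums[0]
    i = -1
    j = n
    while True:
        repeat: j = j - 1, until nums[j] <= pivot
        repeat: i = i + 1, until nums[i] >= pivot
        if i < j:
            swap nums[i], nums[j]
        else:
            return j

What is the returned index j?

2

pivot=-5
j stops at 6 (-8), i stops at 0 (-5); swap ⇒ -8 4 9 -6 -7 -3 -5 2
j stops at 4 (-7), i stops at 1 (4); swap ⇒ -8 -7 9 -6 4 -3 -5 2
j stops at 3 (-6), i stops at 2 (9); swap ⇒ -8 -7 -6 9 4 -3 -5 2
j stops at 2, i stops at 3; i≥j ⇒ return 2. nums=-8 -7 -6 9 4 -3 -5 2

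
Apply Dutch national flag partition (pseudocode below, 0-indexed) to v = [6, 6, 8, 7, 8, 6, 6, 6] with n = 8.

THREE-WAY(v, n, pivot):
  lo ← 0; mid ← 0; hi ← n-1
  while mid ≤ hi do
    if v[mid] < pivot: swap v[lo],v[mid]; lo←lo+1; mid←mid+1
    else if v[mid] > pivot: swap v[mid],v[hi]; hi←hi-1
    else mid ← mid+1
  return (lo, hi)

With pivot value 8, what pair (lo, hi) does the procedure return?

pivot = 8; lo=0, mid=0, hi=7
v[mid]=6<8: swap v[0],v[0]; lo=1,mid=1 → [6, 6, 8, 7, 8, 6, 6, 6]
v[mid]=6<8: swap v[1],v[1]; lo=2,mid=2 → [6, 6, 8, 7, 8, 6, 6, 6]
v[mid]=8=8: mid=3
v[mid]=7<8: swap v[2],v[3]; lo=3,mid=4 → [6, 6, 7, 8, 8, 6, 6, 6]
v[mid]=8=8: mid=5
v[mid]=6<8: swap v[3],v[5]; lo=4,mid=6 → [6, 6, 7, 6, 8, 8, 6, 6]
v[mid]=6<8: swap v[4],v[6]; lo=5,mid=7 → [6, 6, 7, 6, 6, 8, 8, 6]
v[mid]=6<8: swap v[5],v[7]; lo=6,mid=8 → [6, 6, 7, 6, 6, 6, 8, 8]
end: lo=6, hi=7; v = [6, 6, 7, 6, 6, 6, 8, 8]

(6, 7)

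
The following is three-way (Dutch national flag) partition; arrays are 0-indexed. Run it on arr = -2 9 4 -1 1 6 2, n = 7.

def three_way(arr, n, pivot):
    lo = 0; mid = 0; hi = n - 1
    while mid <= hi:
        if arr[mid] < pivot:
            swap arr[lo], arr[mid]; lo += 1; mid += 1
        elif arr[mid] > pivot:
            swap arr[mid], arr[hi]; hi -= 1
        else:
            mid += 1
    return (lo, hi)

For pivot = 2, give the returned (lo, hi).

(3, 3)

pivot = 2; lo=0, mid=0, hi=6
arr[mid]=-2<2: swap arr[0],arr[0]; lo=1,mid=1 → -2 9 4 -1 1 6 2
arr[mid]=9>2: swap arr[1],arr[6]; hi=5 → -2 2 4 -1 1 6 9
arr[mid]=2=2: mid=2
arr[mid]=4>2: swap arr[2],arr[5]; hi=4 → -2 2 6 -1 1 4 9
arr[mid]=6>2: swap arr[2],arr[4]; hi=3 → -2 2 1 -1 6 4 9
arr[mid]=1<2: swap arr[1],arr[2]; lo=2,mid=3 → -2 1 2 -1 6 4 9
arr[mid]=-1<2: swap arr[2],arr[3]; lo=3,mid=4 → -2 1 -1 2 6 4 9
end: lo=3, hi=3; arr = -2 1 -1 2 6 4 9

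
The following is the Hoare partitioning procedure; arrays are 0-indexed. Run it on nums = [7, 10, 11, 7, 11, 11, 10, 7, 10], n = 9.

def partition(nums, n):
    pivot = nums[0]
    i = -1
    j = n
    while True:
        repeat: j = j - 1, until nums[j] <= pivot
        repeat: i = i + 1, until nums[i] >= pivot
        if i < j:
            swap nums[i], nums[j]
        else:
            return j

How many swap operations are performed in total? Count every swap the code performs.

2

pivot = nums[0] = 7; i = -1, j = 9
j→7 (nums[7]=7≤7), i→0 (nums[0]=7≥7); i<j, swap → [7, 10, 11, 7, 11, 11, 10, 7, 10]
j→3 (nums[3]=7≤7), i→1 (nums[1]=10≥7); i<j, swap → [7, 7, 11, 10, 11, 11, 10, 7, 10]
j→1, i→2; i≥j, return j=1. nums = [7, 7, 11, 10, 11, 11, 10, 7, 10]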